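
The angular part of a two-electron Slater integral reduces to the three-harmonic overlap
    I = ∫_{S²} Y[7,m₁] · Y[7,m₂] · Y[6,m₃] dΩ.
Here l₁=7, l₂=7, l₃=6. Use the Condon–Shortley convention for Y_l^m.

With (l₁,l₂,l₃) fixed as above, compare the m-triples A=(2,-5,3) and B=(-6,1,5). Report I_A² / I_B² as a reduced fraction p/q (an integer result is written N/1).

5/143

Same 7,7,6: normalisation and zero-m 3j drop out of the ratio.
A: Δ: 8! 6! 6! / 21! → 1/2444321880; sum: t=0:+1/232243200 t=1:−1/29030400 t=2:+1/37324800 = -1/298598400; 3j²(7 7 6; 2 -5 3) = Δ·Π!·Σ² = 7/16796  (sign +1)
B: Δ: 8! 6! 6! / 21! → 1/2444321880; sum: t=7:−1/435456000 t=8:+1/3483648000 = -1/497664000; 3j²(7 7 6; -6 1 5) = Δ·Π!·Σ² = 77/6460  (sign +1)
I_A²/I_B² = (7/16796)/(77/6460) = 5/143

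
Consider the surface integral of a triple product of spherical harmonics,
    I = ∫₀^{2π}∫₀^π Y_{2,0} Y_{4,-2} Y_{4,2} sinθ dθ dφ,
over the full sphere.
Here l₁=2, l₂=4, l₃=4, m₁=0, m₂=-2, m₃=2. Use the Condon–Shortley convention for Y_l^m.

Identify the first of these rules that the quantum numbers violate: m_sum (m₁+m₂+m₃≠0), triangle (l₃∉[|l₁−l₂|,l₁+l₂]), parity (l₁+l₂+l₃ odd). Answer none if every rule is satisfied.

Σmᵢ = 0  ✓
l₃∈[|l₁−l₂|,l₁+l₂]=[2,6], have l₃=4  ✓
Σlᵢ = 10 ⇒ even  ✓

none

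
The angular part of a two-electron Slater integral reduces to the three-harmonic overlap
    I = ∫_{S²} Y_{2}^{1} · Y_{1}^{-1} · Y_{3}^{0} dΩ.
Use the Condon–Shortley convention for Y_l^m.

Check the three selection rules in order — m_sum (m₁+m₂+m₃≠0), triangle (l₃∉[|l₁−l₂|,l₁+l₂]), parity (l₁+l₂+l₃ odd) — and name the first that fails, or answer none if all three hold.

none

azimuthal sum: 1 − 1 + 0 = 0  ✓
1 ≤ 3 ≤ 3 (triangle on l)  ✓
L = 2 + 1 + 3 = 6 (even)  ✓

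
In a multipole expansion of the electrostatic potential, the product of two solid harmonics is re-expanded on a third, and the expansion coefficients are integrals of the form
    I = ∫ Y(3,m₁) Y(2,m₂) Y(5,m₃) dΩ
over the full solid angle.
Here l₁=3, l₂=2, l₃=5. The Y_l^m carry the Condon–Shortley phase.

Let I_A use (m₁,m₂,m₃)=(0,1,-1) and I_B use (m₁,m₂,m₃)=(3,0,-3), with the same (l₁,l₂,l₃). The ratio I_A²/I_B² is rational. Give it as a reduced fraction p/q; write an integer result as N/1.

Shared (l₁,l₂,l₃)=(3,2,5): N and (l;000)² cancel in I_A²/I_B².
A: Δ = 0!·6!·4!/11! = 1/2310; Racah Σ t=0..0: t=0:+1/216 = 1/216; ⇒ 3j(3 2 5; 0 1 -1)² = 8/231, sgn +1
B: Δ = 0!·6!·4!/11! = 1/2310; Racah Σ t=0..0: t=0:+1/2880 = 1/2880; ⇒ 3j(3 2 5; 3 0 -3)² = 2/165, sgn +1
I_A²/I_B² = (8/231)/(2/165) = 20/7

20/7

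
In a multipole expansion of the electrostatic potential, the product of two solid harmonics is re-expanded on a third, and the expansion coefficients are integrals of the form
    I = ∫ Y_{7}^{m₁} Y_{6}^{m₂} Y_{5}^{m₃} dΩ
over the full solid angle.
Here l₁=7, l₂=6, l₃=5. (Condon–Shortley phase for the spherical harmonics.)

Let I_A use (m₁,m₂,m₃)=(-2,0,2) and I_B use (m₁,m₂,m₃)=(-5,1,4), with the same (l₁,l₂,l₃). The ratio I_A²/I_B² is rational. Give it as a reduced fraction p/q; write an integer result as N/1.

567/2816

l's match ⇒ only the (l;m) 3-j factors differ between A and B.
A: triangle coeff Δ(7,6,5) = 1/174594420; Σ_t [3,6]: t=3:−1/3110400 t=4:+1/276480 t=5:−1/207360 t=6:+1/1244160 = -1/1382400; (3j)²=189/92378 [(7 6 5; -2 0 2)], sign=+1
B: triangle coeff Δ(7,6,5) = 1/174594420; Σ_t [6,7]: t=6:+1/6220800 t=7:−1/14515200 = 1/10886400; (3j)²=128/12597 [(7 6 5; -5 1 4)], sign=-1
I_A²/I_B² = (189/92378)/(128/12597) = 567/2816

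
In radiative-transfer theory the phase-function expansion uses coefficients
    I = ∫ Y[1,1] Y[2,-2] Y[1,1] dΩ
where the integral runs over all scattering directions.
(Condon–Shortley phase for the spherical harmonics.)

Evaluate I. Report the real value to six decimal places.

m-sum 0 ✓  L=4 even ✓  1≤1≤3 ✓
Π(2lᵢ+1) = 3×5×3 = 45
triangle coeff Δ(1,2,1) = 1/30
Σ_t [1,1]: t=1:−1/1 = -1/1
(3j)²=2/15 [(1 2 1; 0 0 0)], sign=+1
Σ_t [0,0]: t=0:+1/4 = 1/4
(3j)²=1/5 [(1 2 1; 1 -2 1)], sign=+1
⇒ 4πI² = 6/5
I = (+1)√(6/5/(4π)) = 0.30901936

0.309019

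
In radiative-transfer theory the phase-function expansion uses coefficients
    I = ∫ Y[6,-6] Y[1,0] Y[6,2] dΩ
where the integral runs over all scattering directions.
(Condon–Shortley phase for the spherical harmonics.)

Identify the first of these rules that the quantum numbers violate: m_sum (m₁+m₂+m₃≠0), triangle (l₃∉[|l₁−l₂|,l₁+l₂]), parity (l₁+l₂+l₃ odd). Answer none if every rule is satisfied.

azimuthal sum: -6 + 0 + 2 = -4  ✗
5 ≤ 6 ≤ 7 (triangle on l)
L = 6 + 1 + 6 = 13 (odd)

m_sum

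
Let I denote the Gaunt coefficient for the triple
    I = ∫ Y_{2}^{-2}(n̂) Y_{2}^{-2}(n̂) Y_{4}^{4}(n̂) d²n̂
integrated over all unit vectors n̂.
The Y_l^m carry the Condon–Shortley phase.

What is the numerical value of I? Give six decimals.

0.337168

m-sum 0 ✓  L=8 even ✓  0≤4≤4 ✓
Π(2lᵢ+1) = 5×5×9 = 225
triangle coeff Δ(2,2,4) = 1/630
Σ_t [0,0]: t=0:+1/16 = 1/16
(3j)²=2/35 [(2 2 4; 0 0 0)], sign=+1
Σ_t [0,0]: t=0:+1/576 = 1/576
(3j)²=1/9 [(2 2 4; -2 -2 4)], sign=+1
⇒ 4πI² = 10/7
I = (+1)√(10/7/(4π)) = 0.33716777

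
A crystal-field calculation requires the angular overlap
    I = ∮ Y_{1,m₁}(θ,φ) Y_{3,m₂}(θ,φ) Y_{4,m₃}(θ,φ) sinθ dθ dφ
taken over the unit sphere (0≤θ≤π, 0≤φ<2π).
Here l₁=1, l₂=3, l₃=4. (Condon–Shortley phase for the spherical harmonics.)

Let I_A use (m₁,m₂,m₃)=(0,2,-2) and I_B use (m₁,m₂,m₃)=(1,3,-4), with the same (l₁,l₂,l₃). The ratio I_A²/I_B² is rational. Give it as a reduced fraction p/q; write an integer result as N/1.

3/7

Shared (l₁,l₂,l₃)=(1,3,4): N and (l;000)² cancel in I_A²/I_B².
A: Δ = 0!·2!·6!/9! = 1/252; Racah Σ t=0..0: t=0:+1/120 = 1/120; ⇒ 3j(1 3 4; 0 2 -2)² = 1/21, sgn +1
B: Δ = 0!·2!·6!/9! = 1/252; Racah Σ t=0..0: t=0:+1/1440 = 1/1440; ⇒ 3j(1 3 4; 1 3 -4)² = 1/9, sgn +1
I_A²/I_B² = (1/21)/(1/9) = 3/7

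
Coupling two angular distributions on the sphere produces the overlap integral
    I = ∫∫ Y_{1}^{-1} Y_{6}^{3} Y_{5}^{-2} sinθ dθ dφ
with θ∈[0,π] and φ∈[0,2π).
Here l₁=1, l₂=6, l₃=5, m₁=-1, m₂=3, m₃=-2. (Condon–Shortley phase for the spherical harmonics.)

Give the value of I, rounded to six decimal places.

Checks pass: Σm=0; 12 even; l₃=5∈[5,7].
(2·1+1)(2·6+1)(2·5+1) = 429
Δ: 2! 0! 10! / 13! → 1/858
sum: t=1:−1/14400 = -1/14400
3j²(1 6 5; 0 0 0) = Δ·Π!·Σ² = 6/143  (sign +1)
sum: t=2:+1/60480 = 1/60480
3j²(1 6 5; -1 3 -2) = Δ·Π!·Σ² = 6/143  (sign -1)
combine: 4πI² = 429·6/143·6/143 = 108/143
take √, sign -1: I = -0.24515397

-0.245154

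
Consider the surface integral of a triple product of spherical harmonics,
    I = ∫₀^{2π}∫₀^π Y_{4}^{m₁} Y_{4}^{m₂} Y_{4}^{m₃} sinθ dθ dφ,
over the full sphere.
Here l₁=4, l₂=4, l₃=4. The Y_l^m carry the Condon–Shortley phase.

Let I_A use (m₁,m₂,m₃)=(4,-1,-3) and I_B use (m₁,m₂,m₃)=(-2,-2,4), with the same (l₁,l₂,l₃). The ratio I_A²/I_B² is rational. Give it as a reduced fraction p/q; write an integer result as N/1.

l's match ⇒ only the (l;m) 3-j factors differ between A and B.
A: triangle coeff Δ(4,4,4) = 1/450450; Σ_t [0,0]: t=0:+1/3456 = 1/3456; (3j)²=35/1287 [(4 4 4; 4 -1 -3)], sign=-1
B: triangle coeff Δ(4,4,4) = 1/450450; Σ_t [2,2]: t=2:+1/2304 = 1/2304; (3j)²=5/143 [(4 4 4; -2 -2 4)], sign=+1
I_A²/I_B² = (35/1287)/(5/143) = 7/9

7/9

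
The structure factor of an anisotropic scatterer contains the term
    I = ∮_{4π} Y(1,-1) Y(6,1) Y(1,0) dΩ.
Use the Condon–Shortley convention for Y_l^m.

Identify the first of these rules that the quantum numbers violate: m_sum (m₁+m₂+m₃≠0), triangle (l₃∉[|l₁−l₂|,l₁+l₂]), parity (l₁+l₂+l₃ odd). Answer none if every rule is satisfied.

m₁+m₂+m₃ = -1 + 1 + 0 = 0  ✓
triangle: |1−6|=5 ≤ l₃=1 ≤ 1+6=7  ✗
parity: l₁+l₂+l₃ = 8 is even

triangle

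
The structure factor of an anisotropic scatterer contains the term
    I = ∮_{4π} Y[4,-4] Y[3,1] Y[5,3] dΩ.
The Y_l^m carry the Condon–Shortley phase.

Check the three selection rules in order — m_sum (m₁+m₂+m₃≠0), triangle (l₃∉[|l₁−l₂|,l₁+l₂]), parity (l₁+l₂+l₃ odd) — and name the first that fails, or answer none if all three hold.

none

m₁+m₂+m₃ = -4 + 1 + 3 = 0  ✓
triangle: |4−3|=1 ≤ l₃=5 ≤ 4+3=7  ✓
parity: l₁+l₂+l₃ = 12 is even  ✓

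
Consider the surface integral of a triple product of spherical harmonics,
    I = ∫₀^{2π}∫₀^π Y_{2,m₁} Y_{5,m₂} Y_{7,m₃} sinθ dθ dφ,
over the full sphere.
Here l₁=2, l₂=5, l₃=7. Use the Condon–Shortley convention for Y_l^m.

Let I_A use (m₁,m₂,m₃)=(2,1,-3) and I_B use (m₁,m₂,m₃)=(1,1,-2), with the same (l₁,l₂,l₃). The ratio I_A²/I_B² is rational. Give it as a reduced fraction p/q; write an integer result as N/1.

1/2

l's match ⇒ only the (l;m) 3-j factors differ between A and B.
A: triangle coeff Δ(2,5,7) = 1/15015; Σ_t [0,0]: t=0:+1/414720 = 1/414720; (3j)²=2/143 [(2 5 7; 2 1 -3)], sign=+1
B: triangle coeff Δ(2,5,7) = 1/15015; Σ_t [0,0]: t=0:+1/103680 = 1/103680; (3j)²=4/143 [(2 5 7; 1 1 -2)], sign=-1
I_A²/I_B² = (2/143)/(4/143) = 1/2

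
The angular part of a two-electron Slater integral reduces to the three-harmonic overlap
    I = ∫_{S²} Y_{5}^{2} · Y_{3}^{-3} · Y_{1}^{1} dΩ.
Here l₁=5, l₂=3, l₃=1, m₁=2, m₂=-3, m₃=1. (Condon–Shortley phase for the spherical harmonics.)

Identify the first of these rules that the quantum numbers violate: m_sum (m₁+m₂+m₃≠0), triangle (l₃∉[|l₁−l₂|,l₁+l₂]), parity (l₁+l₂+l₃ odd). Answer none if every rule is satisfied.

Σmᵢ = 0  ✓
l₃∈[|l₁−l₂|,l₁+l₂]=[2,8], have l₃=1  ✗
Σlᵢ = 9 ⇒ odd

triangle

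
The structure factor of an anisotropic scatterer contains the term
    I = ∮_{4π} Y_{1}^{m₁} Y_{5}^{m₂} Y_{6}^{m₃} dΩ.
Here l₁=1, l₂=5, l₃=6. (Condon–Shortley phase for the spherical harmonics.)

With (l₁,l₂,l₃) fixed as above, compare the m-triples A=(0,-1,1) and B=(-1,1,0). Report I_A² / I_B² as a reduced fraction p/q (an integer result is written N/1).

7/3

Shared (l₁,l₂,l₃)=(1,5,6): N and (l;000)² cancel in I_A²/I_B².
A: Δ = 0!·2!·10!/13! = 1/858; Racah Σ t=0..0: t=0:+1/17280 = 1/17280; ⇒ 3j(1 5 6; 0 -1 1)² = 35/858, sgn -1
B: Δ = 0!·2!·10!/13! = 1/858; Racah Σ t=0..0: t=0:+1/34560 = 1/34560; ⇒ 3j(1 5 6; -1 1 0)² = 5/286, sgn +1
I_A²/I_B² = (35/858)/(5/286) = 7/3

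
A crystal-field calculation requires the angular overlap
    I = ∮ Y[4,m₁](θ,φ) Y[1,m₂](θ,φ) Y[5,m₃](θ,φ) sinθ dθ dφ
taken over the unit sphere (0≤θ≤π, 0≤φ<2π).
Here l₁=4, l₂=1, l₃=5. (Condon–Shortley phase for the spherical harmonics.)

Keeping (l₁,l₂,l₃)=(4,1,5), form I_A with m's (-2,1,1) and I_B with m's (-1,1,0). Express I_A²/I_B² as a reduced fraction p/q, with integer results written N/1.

3/5

l's match ⇒ only the (l;m) 3-j factors differ between A and B.
A: triangle coeff Δ(4,1,5) = 1/495; Σ_t [0,0]: t=0:+1/2880 = 1/2880; (3j)²=2/165 [(4 1 5; -2 1 1)], sign=+1
B: triangle coeff Δ(4,1,5) = 1/495; Σ_t [0,0]: t=0:+1/1440 = 1/1440; (3j)²=2/99 [(4 1 5; -1 1 0)], sign=-1
I_A²/I_B² = (2/165)/(2/99) = 3/5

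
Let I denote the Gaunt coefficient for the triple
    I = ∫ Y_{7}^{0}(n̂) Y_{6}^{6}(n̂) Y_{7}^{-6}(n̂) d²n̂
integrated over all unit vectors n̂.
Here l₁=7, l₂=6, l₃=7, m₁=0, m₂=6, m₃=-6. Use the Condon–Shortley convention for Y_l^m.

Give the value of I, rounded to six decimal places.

Checks pass: Σm=0; 20 even; l₃=7∈[1,13].
(2·7+1)(2·6+1)(2·7+1) = 2925
Δ: 6! 8! 6! / 21! → 1/2444321880
sum: t=0:+1/2612736000 t=1:−1/20736000 t=2:+1/1658880 t=3:−1/746496 t=4:+1/1658880 t=5:−1/20736000 t=6:+1/2612736000 = -1/4354560
3j²(7 6 7; 0 0 0) = Δ·Π!·Σ² = 1000/138567  (sign +1)
sum: t=6:+1/2612736000 = 1/2612736000
3j²(7 6 7; 0 6 -6) = Δ·Π!·Σ² = 22/4845  (sign -1)
combine: 4πI² = 2925·1000/138567·22/4845 = 10000/104329
take √, sign -1: I = -0.08733585

-0.087336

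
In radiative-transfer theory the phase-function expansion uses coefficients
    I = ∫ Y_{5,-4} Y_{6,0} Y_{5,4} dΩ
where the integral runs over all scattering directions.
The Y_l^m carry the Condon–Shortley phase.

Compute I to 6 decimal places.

0.147273

Checks pass: Σm=0; 16 even; l₃=5∈[1,11].
(2·5+1)(2·6+1)(2·5+1) = 1573
Δ: 6! 4! 6! / 17! → 1/28588560
sum: t=1:−1/345600 t=2:+1/13824 t=3:−1/5184 t=4:+1/13824 t=5:−1/345600 = -7/129600
3j²(5 6 5; 0 0 0) = Δ·Π!·Σ² = 80/7293  (sign +1)
sum: t=5:−1/345600 t=6:+1/3110400 = -1/388800
3j²(5 6 5; -4 0 4) = Δ·Π!·Σ² = 192/12155  (sign +1)
combine: 4πI² = 1573·80/7293·192/12155 = 1024/3757
take √, sign +1: I = 0.14727345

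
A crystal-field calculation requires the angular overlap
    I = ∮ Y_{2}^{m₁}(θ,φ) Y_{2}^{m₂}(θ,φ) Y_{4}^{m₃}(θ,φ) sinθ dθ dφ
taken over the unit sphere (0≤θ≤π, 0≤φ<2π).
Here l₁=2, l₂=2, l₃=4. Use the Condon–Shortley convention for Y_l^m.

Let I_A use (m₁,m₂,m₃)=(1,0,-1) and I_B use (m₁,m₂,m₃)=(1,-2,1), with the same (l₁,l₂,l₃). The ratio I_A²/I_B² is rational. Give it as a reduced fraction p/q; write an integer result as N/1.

6/1

Shared (l₁,l₂,l₃)=(2,2,4): N and (l;000)² cancel in I_A²/I_B².
A: Δ = 0!·4!·4!/9! = 1/630; Racah Σ t=0..0: t=0:+1/24 = 1/24; ⇒ 3j(2 2 4; 1 0 -1)² = 1/21, sgn -1
B: Δ = 0!·4!·4!/9! = 1/630; Racah Σ t=0..0: t=0:+1/144 = 1/144; ⇒ 3j(2 2 4; 1 -2 1)² = 1/126, sgn -1
I_A²/I_B² = (1/21)/(1/126) = 6/1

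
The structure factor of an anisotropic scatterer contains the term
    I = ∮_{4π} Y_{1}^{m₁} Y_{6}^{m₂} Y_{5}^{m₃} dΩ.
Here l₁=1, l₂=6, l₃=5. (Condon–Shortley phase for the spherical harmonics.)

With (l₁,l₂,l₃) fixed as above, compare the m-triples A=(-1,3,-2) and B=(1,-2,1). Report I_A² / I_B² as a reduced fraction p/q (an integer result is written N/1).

9/7

Shared (l₁,l₂,l₃)=(1,6,5): N and (l;000)² cancel in I_A²/I_B².
A: Δ = 2!·0!·10!/13! = 1/858; Racah Σ t=2..2: t=2:+1/60480 = 1/60480; ⇒ 3j(1 6 5; -1 3 -2)² = 6/143, sgn -1
B: Δ = 2!·0!·10!/13! = 1/858; Racah Σ t=0..0: t=0:+1/34560 = 1/34560; ⇒ 3j(1 6 5; 1 -2 1)² = 14/429, sgn +1
I_A²/I_B² = (6/143)/(14/429) = 9/7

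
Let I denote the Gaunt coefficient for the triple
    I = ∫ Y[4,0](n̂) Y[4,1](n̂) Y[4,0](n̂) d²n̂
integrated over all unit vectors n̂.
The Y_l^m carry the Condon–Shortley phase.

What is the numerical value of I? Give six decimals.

m-sum = 0 + 1 + 0 = 1 ≠ 0 ⇒ I = 0

0.000000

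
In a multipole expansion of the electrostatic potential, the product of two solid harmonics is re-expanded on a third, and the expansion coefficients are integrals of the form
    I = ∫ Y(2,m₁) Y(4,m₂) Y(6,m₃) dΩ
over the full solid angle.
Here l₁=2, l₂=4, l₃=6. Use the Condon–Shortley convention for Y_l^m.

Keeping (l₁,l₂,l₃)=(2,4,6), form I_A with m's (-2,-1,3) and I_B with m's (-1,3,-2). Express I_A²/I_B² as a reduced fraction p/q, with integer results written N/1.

63/16

l's match ⇒ only the (l;m) 3-j factors differ between A and B.
A: triangle coeff Δ(2,4,6) = 1/6435; Σ_t [0,0]: t=0:+1/17280 = 1/17280; (3j)²=14/715 [(2 4 6; -2 -1 3)], sign=-1
B: triangle coeff Δ(2,4,6) = 1/6435; Σ_t [0,0]: t=0:+1/30240 = 1/30240; (3j)²=32/6435 [(2 4 6; -1 3 -2)], sign=+1
I_A²/I_B² = (14/715)/(32/6435) = 63/16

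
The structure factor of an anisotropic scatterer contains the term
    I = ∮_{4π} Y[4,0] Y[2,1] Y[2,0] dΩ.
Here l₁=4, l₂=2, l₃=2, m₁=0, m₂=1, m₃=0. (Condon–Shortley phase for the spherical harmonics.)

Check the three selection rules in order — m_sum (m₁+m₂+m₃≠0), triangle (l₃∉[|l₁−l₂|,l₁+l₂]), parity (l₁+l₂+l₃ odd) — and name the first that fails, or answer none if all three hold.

azimuthal sum: 0 + 1 + 0 = 1  ✗
2 ≤ 2 ≤ 6 (triangle on l)
L = 4 + 2 + 2 = 8 (even)

m_sum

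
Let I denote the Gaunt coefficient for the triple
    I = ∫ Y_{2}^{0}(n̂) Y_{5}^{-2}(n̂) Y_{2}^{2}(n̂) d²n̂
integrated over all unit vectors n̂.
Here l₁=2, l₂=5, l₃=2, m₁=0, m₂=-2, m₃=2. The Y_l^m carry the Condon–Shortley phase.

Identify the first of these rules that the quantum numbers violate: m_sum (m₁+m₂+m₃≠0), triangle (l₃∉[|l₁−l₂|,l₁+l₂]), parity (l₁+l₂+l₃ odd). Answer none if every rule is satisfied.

triangle

Σmᵢ = 0  ✓
l₃∈[|l₁−l₂|,l₁+l₂]=[3,7], have l₃=2  ✗
Σlᵢ = 9 ⇒ odd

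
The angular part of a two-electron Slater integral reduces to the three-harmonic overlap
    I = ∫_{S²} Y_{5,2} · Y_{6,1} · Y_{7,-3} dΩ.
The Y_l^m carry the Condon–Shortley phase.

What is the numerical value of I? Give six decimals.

m-sum 0 ✓  L=18 even ✓  1≤7≤11 ✓
Π(2lᵢ+1) = 11×13×15 = 2145
triangle coeff Δ(5,6,7) = 1/174594420
Σ_t [0,4]: t=0:+1/4147200 t=1:−1/207360 t=2:+1/82944 t=3:−1/207360 t=4:+1/4147200 = 1/345600
(3j)²=420/46189 [(5 6 7; 0 0 0)], sign=-1
Σ_t [0,3]: t=0:+1/4354560 t=1:−1/414720 t=2:+1/345600 t=3:−1/2488320 = 1/3225600
(3j)²=81/92378 [(5 6 7; 2 1 -3)], sign=+1
⇒ 4πI² = 255150/14919047
I = (-1)√(255150/14919047/(4π)) = -0.03689116

-0.036891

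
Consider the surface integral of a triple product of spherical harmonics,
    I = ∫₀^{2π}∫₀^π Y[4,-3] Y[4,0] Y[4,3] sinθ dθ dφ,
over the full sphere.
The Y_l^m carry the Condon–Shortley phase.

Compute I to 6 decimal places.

Checks pass: Σm=0; 12 even; l₃=4∈[0,8].
(2·4+1)(2·4+1)(2·4+1) = 729
Δ: 4! 4! 4! / 13! → 1/450450
sum: t=0:+1/13824 t=1:−1/216 t=2:+1/64 t=3:−1/216 t=4:+1/13824 = 5/768
3j²(4 4 4; 0 0 0) = Δ·Π!·Σ² = 18/1001  (sign +1)
sum: t=3:−1/864 t=4:+1/3456 = -1/1152
3j²(4 4 4; -3 0 3) = Δ·Π!·Σ² = 7/286  (sign +1)
combine: 4πI² = 729·18/1001·7/286 = 6561/20449
take √, sign +1: I = 0.15978796

0.159788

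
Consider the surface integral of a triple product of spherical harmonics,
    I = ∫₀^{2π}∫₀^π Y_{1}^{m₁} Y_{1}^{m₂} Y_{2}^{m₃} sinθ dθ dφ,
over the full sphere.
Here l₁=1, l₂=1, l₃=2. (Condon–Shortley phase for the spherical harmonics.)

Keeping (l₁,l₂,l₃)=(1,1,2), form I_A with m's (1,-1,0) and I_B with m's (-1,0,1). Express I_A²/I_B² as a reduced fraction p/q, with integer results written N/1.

1/3

l's match ⇒ only the (l;m) 3-j factors differ between A and B.
A: triangle coeff Δ(1,1,2) = 1/30; Σ_t [0,0]: t=0:+1/4 = 1/4; (3j)²=1/30 [(1 1 2; 1 -1 0)], sign=+1
B: triangle coeff Δ(1,1,2) = 1/30; Σ_t [0,0]: t=0:+1/2 = 1/2; (3j)²=1/10 [(1 1 2; -1 0 1)], sign=-1
I_A²/I_B² = (1/30)/(1/10) = 1/3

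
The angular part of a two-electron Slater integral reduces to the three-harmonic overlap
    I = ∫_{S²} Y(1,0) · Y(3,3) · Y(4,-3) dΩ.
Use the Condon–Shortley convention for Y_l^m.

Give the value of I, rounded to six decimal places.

-0.162868

Rules hold: Σm=0, L=8 even, 2≤4≤4.
N = 3·7·9 = 189
Δ = 0!·2!·6!/9! = 1/252
Racah Σ t=0..0: t=0:+1/36 = 1/36
⇒ 3j(1 3 4; 0 0 0)² = 4/63, sgn +1
Racah Σ t=0..0: t=0:+1/720 = 1/720
⇒ 3j(1 3 4; 0 3 -3)² = 1/36, sgn -1
4πI² = N·(3j₀)²·(3jₘ)² = 1/3
I = -1·√(0.333333/4π) = -0.16286750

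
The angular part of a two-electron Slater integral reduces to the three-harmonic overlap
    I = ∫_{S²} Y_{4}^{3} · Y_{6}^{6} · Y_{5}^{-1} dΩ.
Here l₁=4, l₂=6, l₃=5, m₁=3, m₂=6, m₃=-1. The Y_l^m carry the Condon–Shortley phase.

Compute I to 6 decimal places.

0.000000

m-sum = 3 + 6 − 1 = 8 ≠ 0 ⇒ I = 0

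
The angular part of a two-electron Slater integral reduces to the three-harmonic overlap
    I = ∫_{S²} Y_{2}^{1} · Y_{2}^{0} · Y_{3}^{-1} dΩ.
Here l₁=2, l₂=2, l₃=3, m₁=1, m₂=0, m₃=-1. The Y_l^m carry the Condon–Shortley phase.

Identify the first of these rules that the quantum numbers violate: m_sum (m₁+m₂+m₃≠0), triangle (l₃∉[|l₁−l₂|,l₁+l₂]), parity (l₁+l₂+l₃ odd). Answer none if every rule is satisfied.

parity

m₁+m₂+m₃ = 1 + 0 − 1 = 0  ✓
triangle: |2−2|=0 ≤ l₃=3 ≤ 2+2=4  ✓
parity: l₁+l₂+l₃ = 7 is odd  ✗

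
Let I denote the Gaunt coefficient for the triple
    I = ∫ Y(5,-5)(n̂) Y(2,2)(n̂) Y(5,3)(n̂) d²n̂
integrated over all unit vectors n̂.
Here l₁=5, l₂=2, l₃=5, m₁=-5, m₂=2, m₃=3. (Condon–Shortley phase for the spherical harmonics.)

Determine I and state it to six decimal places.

Checks pass: Σm=0; 12 even; l₃=5∈[3,7].
(2·5+1)(2·2+1)(2·5+1) = 605
Δ: 2! 8! 2! / 13! → 1/38610
sum: t=0:+1/2880 t=1:−1/576 t=2:+1/2880 = -1/960
3j²(5 2 5; 0 0 0) = Δ·Π!·Σ² = 10/429  (sign +1)
sum: t=2:+1/161280 = 1/161280
3j²(5 2 5; -5 2 3) = Δ·Π!·Σ² = 1/143  (sign +1)
combine: 4πI² = 605·10/429·1/143 = 50/507
take √, sign +1: I = 0.08858824

0.088588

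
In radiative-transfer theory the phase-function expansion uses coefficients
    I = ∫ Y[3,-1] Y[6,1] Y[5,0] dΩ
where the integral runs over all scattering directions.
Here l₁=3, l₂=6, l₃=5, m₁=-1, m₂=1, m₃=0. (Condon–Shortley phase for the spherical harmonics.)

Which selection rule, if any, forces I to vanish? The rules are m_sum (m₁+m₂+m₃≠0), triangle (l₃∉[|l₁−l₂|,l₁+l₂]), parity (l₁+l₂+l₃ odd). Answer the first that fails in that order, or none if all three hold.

none

Σmᵢ = 0  ✓
l₃∈[|l₁−l₂|,l₁+l₂]=[3,9], have l₃=5  ✓
Σlᵢ = 14 ⇒ even  ✓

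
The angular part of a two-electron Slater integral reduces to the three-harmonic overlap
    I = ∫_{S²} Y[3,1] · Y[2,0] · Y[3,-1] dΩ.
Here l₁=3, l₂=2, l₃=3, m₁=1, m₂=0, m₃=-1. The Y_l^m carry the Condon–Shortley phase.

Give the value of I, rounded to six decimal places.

-0.126157

Checks pass: Σm=0; 8 even; l₃=3∈[1,5].
(2·3+1)(2·2+1)(2·3+1) = 245
Δ: 2! 4! 2! / 9! → 1/3780
sum: t=0:+1/24 t=1:−1/4 t=2:+1/24 = -1/6
3j²(3 2 3; 0 0 0) = Δ·Π!·Σ² = 4/105  (sign +1)
sum: t=0:+1/16 t=1:−1/6 t=2:+1/96 = -3/32
3j²(3 2 3; 1 0 -1) = Δ·Π!·Σ² = 3/140  (sign -1)
combine: 4πI² = 245·4/105·3/140 = 1/5
take √, sign -1: I = -0.12615663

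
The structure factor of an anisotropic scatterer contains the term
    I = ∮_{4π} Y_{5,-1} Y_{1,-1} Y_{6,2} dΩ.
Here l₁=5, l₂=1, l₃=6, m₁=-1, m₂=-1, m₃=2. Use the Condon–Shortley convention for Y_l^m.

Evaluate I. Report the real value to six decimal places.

0.216205

Rules hold: Σm=0, L=12 even, 4≤6≤6.
N = 11·3·13 = 429
Δ = 0!·10!·2!/13! = 1/858
Racah Σ t=0..0: t=0:+1/14400 = 1/14400
⇒ 3j(5 1 6; 0 0 0)² = 6/143, sgn +1
Racah Σ t=0..0: t=0:+1/34560 = 1/34560
⇒ 3j(5 1 6; -1 -1 2)² = 14/429, sgn +1
4πI² = N·(3j₀)²·(3jₘ)² = 84/143
I = +1·√(0.587413/4π) = 0.21620548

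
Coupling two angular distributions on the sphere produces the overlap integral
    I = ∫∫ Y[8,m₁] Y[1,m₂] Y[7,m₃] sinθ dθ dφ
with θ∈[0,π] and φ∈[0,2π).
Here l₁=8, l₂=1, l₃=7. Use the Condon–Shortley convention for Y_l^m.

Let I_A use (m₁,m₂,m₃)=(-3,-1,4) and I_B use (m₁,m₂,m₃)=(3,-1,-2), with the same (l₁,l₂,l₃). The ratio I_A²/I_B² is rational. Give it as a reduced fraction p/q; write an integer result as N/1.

2/11

Same 8,1,7: normalisation and zero-m 3j drop out of the ratio.
A: Δ: 2! 14! 0! / 17! → 1/2040; sum: t=0:+1/479001600 = 1/479001600; 3j²(8 1 7; -3 -1 4) = Δ·Π!·Σ² = 1/204  (sign -1)
B: Δ: 2! 14! 0! / 17! → 1/2040; sum: t=0:+1/87091200 = 1/87091200; 3j²(8 1 7; 3 -1 -2) = Δ·Π!·Σ² = 11/408  (sign -1)
I_A²/I_B² = (1/204)/(11/408) = 2/11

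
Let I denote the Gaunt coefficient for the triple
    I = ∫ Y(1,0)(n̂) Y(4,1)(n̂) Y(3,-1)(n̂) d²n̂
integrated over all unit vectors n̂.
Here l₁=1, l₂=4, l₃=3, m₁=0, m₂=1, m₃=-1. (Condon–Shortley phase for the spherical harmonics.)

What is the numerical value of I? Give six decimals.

-0.238414

Rules hold: Σm=0, L=8 even, 3≤3≤5.
N = 3·9·7 = 189
Δ = 2!·0!·6!/9! = 1/252
Racah Σ t=1..1: t=1:−1/36 = -1/36
⇒ 3j(1 4 3; 0 0 0)² = 4/63, sgn +1
Racah Σ t=1..1: t=1:−1/48 = -1/48
⇒ 3j(1 4 3; 0 1 -1)² = 5/84, sgn -1
4πI² = N·(3j₀)²·(3jₘ)² = 5/7
I = -1·√(0.714286/4π) = -0.23841361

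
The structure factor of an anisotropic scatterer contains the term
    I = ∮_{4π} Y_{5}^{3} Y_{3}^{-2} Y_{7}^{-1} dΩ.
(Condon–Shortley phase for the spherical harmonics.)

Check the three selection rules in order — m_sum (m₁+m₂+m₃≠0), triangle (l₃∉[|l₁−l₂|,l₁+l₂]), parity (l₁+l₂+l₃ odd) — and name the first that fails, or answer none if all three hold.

parity

azimuthal sum: 3 − 2 − 1 = 0  ✓
2 ≤ 7 ≤ 8 (triangle on l)  ✓
L = 5 + 3 + 7 = 15 (odd)  ✗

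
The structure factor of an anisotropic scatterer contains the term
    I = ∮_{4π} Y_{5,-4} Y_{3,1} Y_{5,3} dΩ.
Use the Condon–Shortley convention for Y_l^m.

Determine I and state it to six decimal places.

0.000000

l₁+l₂+l₃=13 is odd: 3j(l;000)=0 ⇒ I=0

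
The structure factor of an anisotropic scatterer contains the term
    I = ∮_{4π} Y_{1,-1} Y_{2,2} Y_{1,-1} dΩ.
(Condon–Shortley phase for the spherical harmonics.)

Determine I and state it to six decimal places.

Rules hold: Σm=0, L=4 even, 1≤1≤3.
N = 3·5·3 = 45
Δ = 2!·0!·2!/5! = 1/30
Racah Σ t=1..1: t=1:−1/1 = -1/1
⇒ 3j(1 2 1; 0 0 0)² = 2/15, sgn +1
Racah Σ t=2..2: t=2:+1/4 = 1/4
⇒ 3j(1 2 1; -1 2 -1)² = 1/5, sgn +1
4πI² = N·(3j₀)²·(3jₘ)² = 6/5
I = +1·√(1.2/4π) = 0.30901936

0.309019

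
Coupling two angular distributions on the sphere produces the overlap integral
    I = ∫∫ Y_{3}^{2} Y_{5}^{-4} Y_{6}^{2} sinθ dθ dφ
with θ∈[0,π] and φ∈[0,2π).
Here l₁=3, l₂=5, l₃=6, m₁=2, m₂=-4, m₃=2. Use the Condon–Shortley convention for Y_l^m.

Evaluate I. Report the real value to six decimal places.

Checks pass: Σm=0; 14 even; l₃=6∈[2,8].
(2·3+1)(2·5+1)(2·6+1) = 1001
Δ: 2! 4! 8! / 15! → 1/675675
sum: t=0:+1/8640 t=1:−1/2304 t=2:+1/8640 = -7/34560
3j²(3 5 6; 0 0 0) = Δ·Π!·Σ² = 7/429  (sign -1)
sum: t=0:+1/60480 t=1:−1/967680 = 1/64512
3j²(3 5 6; 2 -4 2) = Δ·Π!·Σ² = 15/1001  (sign +1)
combine: 4πI² = 1001·7/429·15/1001 = 35/143
take √, sign -1: I = -0.13956004

-0.139560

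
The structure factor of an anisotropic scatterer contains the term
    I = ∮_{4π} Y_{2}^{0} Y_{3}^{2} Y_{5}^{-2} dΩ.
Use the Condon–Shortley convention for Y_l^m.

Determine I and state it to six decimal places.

Rules hold: Σm=0, L=10 even, 1≤5≤5.
N = 5·7·11 = 385
Δ = 0!·4!·6!/11! = 1/2310
Racah Σ t=0..0: t=0:+1/144 = 1/144
⇒ 3j(2 3 5; 0 0 0)² = 10/231, sgn -1
Racah Σ t=0..0: t=0:+1/480 = 1/480
⇒ 3j(2 3 5; 0 2 -2)² = 3/110, sgn -1
4πI² = N·(3j₀)²·(3jₘ)² = 5/11
I = +1·√(0.454545/4π) = 0.19018827

0.190188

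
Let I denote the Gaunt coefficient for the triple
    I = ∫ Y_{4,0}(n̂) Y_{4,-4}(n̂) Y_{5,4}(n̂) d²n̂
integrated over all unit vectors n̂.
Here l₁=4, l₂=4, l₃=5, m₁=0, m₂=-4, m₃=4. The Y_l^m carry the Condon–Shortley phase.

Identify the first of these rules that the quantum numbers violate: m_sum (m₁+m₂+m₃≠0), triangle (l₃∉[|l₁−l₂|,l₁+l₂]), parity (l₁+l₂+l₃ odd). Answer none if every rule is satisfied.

parity

m₁+m₂+m₃ = 0 − 4 + 4 = 0  ✓
triangle: |4−4|=0 ≤ l₃=5 ≤ 4+4=8  ✓
parity: l₁+l₂+l₃ = 13 is odd  ✗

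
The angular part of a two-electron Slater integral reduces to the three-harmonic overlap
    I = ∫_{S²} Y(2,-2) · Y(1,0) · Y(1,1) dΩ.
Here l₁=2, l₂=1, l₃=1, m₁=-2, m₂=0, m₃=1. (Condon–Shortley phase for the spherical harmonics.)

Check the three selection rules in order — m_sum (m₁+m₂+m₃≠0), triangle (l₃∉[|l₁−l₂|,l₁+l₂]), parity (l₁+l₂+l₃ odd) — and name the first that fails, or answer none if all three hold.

m_sum

Σmᵢ = -1  ✗
l₃∈[|l₁−l₂|,l₁+l₂]=[1,3], have l₃=1
Σlᵢ = 4 ⇒ even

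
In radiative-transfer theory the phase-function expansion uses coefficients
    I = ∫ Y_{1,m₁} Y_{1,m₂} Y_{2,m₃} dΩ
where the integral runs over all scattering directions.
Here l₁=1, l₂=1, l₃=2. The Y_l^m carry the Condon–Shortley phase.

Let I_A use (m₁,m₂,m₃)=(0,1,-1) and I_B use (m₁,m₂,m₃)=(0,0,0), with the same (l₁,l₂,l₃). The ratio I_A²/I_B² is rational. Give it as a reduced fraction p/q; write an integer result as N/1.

Same 1,1,2: normalisation and zero-m 3j drop out of the ratio.
A: Δ: 0! 2! 2! / 5! → 1/30; sum: t=0:+1/2 = 1/2; 3j²(1 1 2; 0 1 -1) = Δ·Π!·Σ² = 1/10  (sign -1)
B: Δ: 0! 2! 2! / 5! → 1/30; sum: t=0:+1/1 = 1/1; 3j²(1 1 2; 0 0 0) = Δ·Π!·Σ² = 2/15  (sign +1)
I_A²/I_B² = (1/10)/(2/15) = 3/4

3/4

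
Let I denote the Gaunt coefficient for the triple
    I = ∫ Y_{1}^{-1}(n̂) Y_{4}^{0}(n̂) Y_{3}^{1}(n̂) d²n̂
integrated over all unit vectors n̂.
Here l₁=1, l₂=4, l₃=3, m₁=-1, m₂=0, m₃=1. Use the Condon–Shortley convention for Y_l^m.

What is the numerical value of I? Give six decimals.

0.150786

Checks pass: Σm=0; 8 even; l₃=3∈[3,5].
(2·1+1)(2·4+1)(2·3+1) = 189
Δ: 2! 0! 6! / 9! → 1/252
sum: t=1:−1/36 = -1/36
3j²(1 4 3; 0 0 0) = Δ·Π!·Σ² = 4/63  (sign +1)
sum: t=2:+1/96 = 1/96
3j²(1 4 3; -1 0 1) = Δ·Π!·Σ² = 1/42  (sign +1)
combine: 4πI² = 189·4/63·1/42 = 2/7
take √, sign +1: I = 0.15078601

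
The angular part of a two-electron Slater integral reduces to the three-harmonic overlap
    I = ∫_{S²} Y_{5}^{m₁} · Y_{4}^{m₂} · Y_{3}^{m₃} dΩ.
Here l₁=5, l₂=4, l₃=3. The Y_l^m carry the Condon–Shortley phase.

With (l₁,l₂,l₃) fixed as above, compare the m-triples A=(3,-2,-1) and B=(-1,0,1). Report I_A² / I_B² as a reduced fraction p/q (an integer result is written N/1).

1701/605

Same 5,4,3: normalisation and zero-m 3j drop out of the ratio.
A: Δ: 6! 4! 2! / 13! → 1/180180; sum: t=0:+1/5760 t=1:−1/720 t=2:+1/2304 = -1/1280; 3j²(5 4 3; 3 -2 -1) = Δ·Π!·Σ² = 27/1430  (sign -1)
B: Δ: 6! 4! 2! / 13! → 1/180180; sum: t=2:+1/2304 t=3:−1/216 t=4:+1/384 = -11/6912; 3j²(5 4 3; -1 0 1) = Δ·Π!·Σ² = 11/1638  (sign -1)
I_A²/I_B² = (27/1430)/(11/1638) = 1701/605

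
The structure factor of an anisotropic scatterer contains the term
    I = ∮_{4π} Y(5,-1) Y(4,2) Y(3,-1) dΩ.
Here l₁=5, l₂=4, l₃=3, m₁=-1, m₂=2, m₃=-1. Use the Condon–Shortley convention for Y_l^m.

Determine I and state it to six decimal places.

0.106335

Rules hold: Σm=0, L=12 even, 1≤3≤9.
N = 11·9·7 = 693
Δ = 6!·4!·2!/13! = 1/180180
Racah Σ t=2..4: t=2:+1/576 t=3:−1/144 t=4:+1/576 = -1/288
⇒ 3j(5 4 3; 0 0 0)² = 20/1001, sgn +1
Racah Σ t=4..6: t=4:+1/384 t=5:−1/720 t=6:+1/34560 = 43/34560
⇒ 3j(5 4 3; -1 2 -1)² = 1849/180180, sgn +1
4πI² = N·(3j₀)²·(3jₘ)² = 1849/13013
I = +1·√(0.142089/4π) = 0.10633465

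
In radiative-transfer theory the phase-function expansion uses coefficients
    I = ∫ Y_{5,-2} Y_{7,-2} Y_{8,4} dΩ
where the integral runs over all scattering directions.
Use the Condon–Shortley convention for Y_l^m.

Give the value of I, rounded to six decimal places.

m-sum 0 ✓  L=20 even ✓  2≤8≤12 ✓
Π(2lᵢ+1) = 11×15×17 = 2805
triangle coeff Δ(5,7,8) = 1/814773960
Σ_t [0,4]: t=0:+1/87091200 t=1:−1/4976640 t=2:+1/2073600 t=3:−1/4976640 t=4:+1/87091200 = 1/9676800
(3j)²=360/46189 [(5 7 8; 0 0 0)], sign=+1
Σ_t [1,4]: t=1:−1/74649600 t=2:+1/14515200 t=3:−1/23224320 t=4:+1/313528320 = 7/447897600
(3j)²=343/75582 [(5 7 8; -2 -2 4)], sign=+1
⇒ 4πI² = 102900/1037153
I = (+1)√(102900/1037153/(4π)) = 0.08885489

0.088855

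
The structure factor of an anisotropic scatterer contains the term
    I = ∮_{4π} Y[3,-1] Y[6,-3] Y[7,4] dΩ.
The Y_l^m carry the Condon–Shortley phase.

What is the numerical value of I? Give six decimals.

0.140186

m-sum 0 ✓  L=16 even ✓  3≤7≤9 ✓
Π(2lᵢ+1) = 7×13×15 = 1365
triangle coeff Δ(3,6,7) = 1/2042040
Σ_t [0,2]: t=0:+1/207360 t=1:−1/57600 t=2:+1/207360 = -1/129600
(3j)²=168/12155 [(3 6 7; 0 0 0)], sign=+1
Σ_t [0,2]: t=0:+1/1451520 t=1:−1/483840 t=2:+1/2903040 = -1/967680
(3j)²=81/6188 [(3 6 7; -1 -3 4)], sign=+1
⇒ 4πI² = 10206/41327
I = (+1)√(10206/41327/(4π)) = 0.14018641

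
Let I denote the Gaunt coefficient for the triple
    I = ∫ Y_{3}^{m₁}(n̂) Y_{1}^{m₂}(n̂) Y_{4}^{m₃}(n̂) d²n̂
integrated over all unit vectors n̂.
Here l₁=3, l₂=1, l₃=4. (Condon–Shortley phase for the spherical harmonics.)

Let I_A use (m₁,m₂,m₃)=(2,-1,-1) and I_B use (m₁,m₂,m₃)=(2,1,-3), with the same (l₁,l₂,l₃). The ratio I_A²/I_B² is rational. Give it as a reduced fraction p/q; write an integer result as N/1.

Same 3,1,4: normalisation and zero-m 3j drop out of the ratio.
A: Δ: 0! 6! 2! / 9! → 1/252; sum: t=0:+1/240 = 1/240; 3j²(3 1 4; 2 -1 -1) = Δ·Π!·Σ² = 1/84  (sign -1)
B: Δ: 0! 6! 2! / 9! → 1/252; sum: t=0:+1/240 = 1/240; 3j²(3 1 4; 2 1 -3) = Δ·Π!·Σ² = 1/12  (sign -1)
I_A²/I_B² = (1/84)/(1/12) = 1/7

1/7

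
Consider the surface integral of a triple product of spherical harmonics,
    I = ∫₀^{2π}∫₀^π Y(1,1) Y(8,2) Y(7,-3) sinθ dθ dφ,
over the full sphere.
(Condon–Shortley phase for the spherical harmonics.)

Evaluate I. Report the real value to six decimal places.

0.118504

m-sum 0 ✓  L=16 even ✓  7≤7≤9 ✓
Π(2lᵢ+1) = 3×17×15 = 765
triangle coeff Δ(1,8,7) = 1/2040
Σ_t [1,1]: t=1:−1/25401600 = -1/25401600
(3j)²=8/255 [(1 8 7; 0 0 0)], sign=+1
Σ_t [0,0]: t=0:+1/174182400 = 1/174182400
(3j)²=1/136 [(1 8 7; 1 2 -3)], sign=+1
⇒ 4πI² = 3/17
I = (+1)√(3/17/(4π)) = 0.11850352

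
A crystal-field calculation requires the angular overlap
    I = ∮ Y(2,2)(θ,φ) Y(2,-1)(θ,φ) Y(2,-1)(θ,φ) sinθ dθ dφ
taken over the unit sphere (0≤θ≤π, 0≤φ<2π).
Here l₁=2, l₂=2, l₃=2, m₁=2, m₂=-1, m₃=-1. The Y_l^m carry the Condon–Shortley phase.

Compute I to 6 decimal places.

m-sum 0 ✓  L=6 even ✓  0≤2≤4 ✓
Π(2lᵢ+1) = 5×5×5 = 125
triangle coeff Δ(2,2,2) = 1/630
Σ_t [0,2]: t=0:+1/8 t=1:−1/1 t=2:+1/8 = -3/4
(3j)²=2/35 [(2 2 2; 0 0 0)], sign=-1
Σ_t [0,0]: t=0:+1/4 = 1/4
(3j)²=3/35 [(2 2 2; 2 -1 -1)], sign=-1
⇒ 4πI² = 30/49
I = (+1)√(30/49/(4π)) = 0.22072812

0.220728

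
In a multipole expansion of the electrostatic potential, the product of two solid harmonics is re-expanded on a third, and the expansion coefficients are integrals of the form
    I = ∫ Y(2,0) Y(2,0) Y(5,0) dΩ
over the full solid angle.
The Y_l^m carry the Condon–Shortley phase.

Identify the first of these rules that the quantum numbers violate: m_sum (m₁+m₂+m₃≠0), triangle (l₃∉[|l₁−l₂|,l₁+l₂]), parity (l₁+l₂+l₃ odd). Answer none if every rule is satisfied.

m₁+m₂+m₃ = 0 + 0 + 0 = 0  ✓
triangle: |2−2|=0 ≤ l₃=5 ≤ 2+2=4  ✗
parity: l₁+l₂+l₃ = 9 is odd

triangle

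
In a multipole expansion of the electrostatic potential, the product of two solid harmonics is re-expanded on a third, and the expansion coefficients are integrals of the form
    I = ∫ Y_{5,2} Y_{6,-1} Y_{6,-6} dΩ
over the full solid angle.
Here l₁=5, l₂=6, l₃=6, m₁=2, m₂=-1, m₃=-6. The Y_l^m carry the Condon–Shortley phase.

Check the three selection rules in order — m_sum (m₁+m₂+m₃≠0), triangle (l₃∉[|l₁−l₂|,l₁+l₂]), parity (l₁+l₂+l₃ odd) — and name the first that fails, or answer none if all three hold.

m₁+m₂+m₃ = 2 − 1 − 6 = -5  ✗
triangle: |5−6|=1 ≤ l₃=6 ≤ 5+6=11
parity: l₁+l₂+l₃ = 17 is odd

m_sum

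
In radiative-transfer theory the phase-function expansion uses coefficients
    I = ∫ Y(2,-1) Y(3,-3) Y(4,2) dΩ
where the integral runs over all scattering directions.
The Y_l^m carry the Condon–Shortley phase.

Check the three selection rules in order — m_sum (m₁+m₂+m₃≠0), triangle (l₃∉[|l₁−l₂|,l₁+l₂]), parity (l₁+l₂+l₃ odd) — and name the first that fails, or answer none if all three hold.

azimuthal sum: -1 − 3 + 2 = -2  ✗
1 ≤ 4 ≤ 5 (triangle on l)
L = 2 + 3 + 4 = 9 (odd)

m_sum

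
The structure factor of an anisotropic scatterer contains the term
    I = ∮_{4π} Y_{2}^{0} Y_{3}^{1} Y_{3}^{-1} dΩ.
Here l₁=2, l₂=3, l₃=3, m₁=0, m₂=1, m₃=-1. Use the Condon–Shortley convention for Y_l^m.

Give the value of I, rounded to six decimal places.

-0.126157

m-sum 0 ✓  L=8 even ✓  1≤3≤5 ✓
Π(2lᵢ+1) = 5×7×7 = 245
triangle coeff Δ(2,3,3) = 1/3780
Σ_t [0,2]: t=0:+1/24 t=1:−1/4 t=2:+1/24 = -1/6
(3j)²=4/105 [(2 3 3; 0 0 0)], sign=+1
Σ_t [0,2]: t=0:+1/96 t=1:−1/6 t=2:+1/16 = -3/32
(3j)²=3/140 [(2 3 3; 0 1 -1)], sign=-1
⇒ 4πI² = 1/5
I = (-1)√(1/5/(4π)) = -0.12615663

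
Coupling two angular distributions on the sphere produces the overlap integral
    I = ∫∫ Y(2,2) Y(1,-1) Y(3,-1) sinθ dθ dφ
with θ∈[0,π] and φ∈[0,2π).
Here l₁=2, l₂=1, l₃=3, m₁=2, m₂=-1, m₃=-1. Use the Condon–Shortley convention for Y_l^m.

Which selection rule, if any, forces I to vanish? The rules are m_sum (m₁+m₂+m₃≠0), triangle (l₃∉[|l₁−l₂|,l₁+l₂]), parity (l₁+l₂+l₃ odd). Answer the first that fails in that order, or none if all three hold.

m₁+m₂+m₃ = 2 − 1 − 1 = 0  ✓
triangle: |2−1|=1 ≤ l₃=3 ≤ 2+1=3  ✓
parity: l₁+l₂+l₃ = 6 is even  ✓

none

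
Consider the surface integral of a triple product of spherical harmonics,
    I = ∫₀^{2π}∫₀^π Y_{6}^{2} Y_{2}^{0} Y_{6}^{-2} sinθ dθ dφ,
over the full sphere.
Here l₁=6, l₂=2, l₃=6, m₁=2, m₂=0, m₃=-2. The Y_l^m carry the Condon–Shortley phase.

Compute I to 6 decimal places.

m-sum 0 ✓  L=14 even ✓  4≤6≤8 ✓
Π(2lᵢ+1) = 13×5×13 = 845
triangle coeff Δ(6,2,6) = 1/90090
Σ_t [0,2]: t=0:+1/69120 t=1:−1/14400 t=2:+1/69120 = -7/172800
(3j)²=14/715 [(6 2 6; 0 0 0)], sign=-1
Σ_t [0,2]: t=0:+1/69120 t=1:−1/30240 t=2:+1/322560 = -1/64512
(3j)²=10/1001 [(6 2 6; 2 0 -2)], sign=-1
⇒ 4πI² = 20/121
I = (+1)√(20/121/(4π)) = 0.11468784

0.114688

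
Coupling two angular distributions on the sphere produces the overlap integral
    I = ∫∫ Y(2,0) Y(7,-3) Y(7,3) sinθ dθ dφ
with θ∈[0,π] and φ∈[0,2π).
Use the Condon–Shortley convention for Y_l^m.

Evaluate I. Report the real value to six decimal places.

-0.082772

m-sum 0 ✓  L=16 even ✓  5≤7≤9 ✓
Π(2lᵢ+1) = 5×15×15 = 1125
triangle coeff Δ(2,7,7) = 1/185640
Σ_t [0,2]: t=0:+1/2419200 t=1:−1/518400 t=2:+1/2419200 = -1/907200
(3j)²=56/3315 [(2 7 7; 0 0 0)], sign=+1
Σ_t [0,2]: t=0:+1/3870720 t=1:−1/2177280 t=2:+1/29030400 = -29/174182400
(3j)²=841/185640 [(2 7 7; 0 -3 3)], sign=-1
⇒ 4πI² = 4205/48841
I = (-1)√(4205/48841/(4π)) = -0.08277245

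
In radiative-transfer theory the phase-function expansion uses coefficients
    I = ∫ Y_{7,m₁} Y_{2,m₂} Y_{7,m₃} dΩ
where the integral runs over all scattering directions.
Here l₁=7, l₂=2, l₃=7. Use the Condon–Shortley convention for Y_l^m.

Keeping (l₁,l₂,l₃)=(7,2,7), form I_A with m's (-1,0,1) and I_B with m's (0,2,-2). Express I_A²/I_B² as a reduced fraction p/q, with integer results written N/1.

l's match ⇒ only the (l;m) 3-j factors differ between A and B.
A: triangle coeff Δ(7,2,7) = 1/185640; Σ_t [0,2]: t=0:+1/3870720 t=1:−1/604800 t=2:+1/2073600 = -53/58060800; (3j)²=2809/185640 [(7 2 7; -1 0 1)], sign=-1
B: triangle coeff Δ(7,2,7) = 1/185640; Σ_t [2,2]: t=2:+1/2419200 = 1/2419200; (3j)²=27/1105 [(7 2 7; 0 2 -2)], sign=-1
I_A²/I_B² = (2809/185640)/(27/1105) = 2809/4536

2809/4536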